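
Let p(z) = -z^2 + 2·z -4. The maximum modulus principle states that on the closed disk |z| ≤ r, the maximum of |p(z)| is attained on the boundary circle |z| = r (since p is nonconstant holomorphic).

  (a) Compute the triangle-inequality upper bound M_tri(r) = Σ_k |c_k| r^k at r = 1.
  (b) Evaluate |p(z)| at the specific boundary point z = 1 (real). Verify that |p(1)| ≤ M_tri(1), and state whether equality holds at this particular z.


Coefficients: c_0 = -4, c_1 = 2, c_2 = -1. Radius r = 1.
Part (a). Triangle bound: M_tri(r) = Σ_k |c_k| r^k
  = |-4|·1^0 + |2|·1^1 + |-1|·1^2
  = 4 + 2 + 1 = 7.
This bounds M(r) := max_{|z|=r} |p(z)| from above; equality holds iff all terms c_k z^k can be made to align in phase at a single z on |z|=r.
Part (b). At z = 1 (real, on the circle |z| = r):
  p(1) = (-4)·1^0 + (2)·1^1 + (-1)·1^2 = -3.
  |p(1)| = 3.
Check: |p(1)| = 3 ≤ 7 = M_tri(1). ✓ Equality does not hold at z = 1 (the coefficients have mixed signs, so the terms do not all align in phase there).

M_tri(1) = 7; |p(1)| = 3; equality at z=1: no.


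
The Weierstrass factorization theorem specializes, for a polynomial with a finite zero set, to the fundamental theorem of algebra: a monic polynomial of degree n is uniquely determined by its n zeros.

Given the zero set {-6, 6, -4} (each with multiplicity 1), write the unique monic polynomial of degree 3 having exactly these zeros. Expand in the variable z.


The polynomial is p(z) = ∏_{α ∈ S} (z − α), where S = {-6, 6, -4}.
Expanding the product yields: p(z) = z^3 + 4·z^2 -36·z -144.
The resulting polynomial has degree 3 and real coefficients as required.

p(z) = z^3 + 4·z^2 -36·z -144.


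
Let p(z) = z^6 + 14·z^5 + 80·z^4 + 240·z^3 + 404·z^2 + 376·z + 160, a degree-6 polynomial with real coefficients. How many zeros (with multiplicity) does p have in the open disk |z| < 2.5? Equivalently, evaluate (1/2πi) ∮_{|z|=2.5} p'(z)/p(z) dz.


The zeros of p are: -4, -2, (-1 + 1i), (-1 - 1i), (-3 + 1i), (-3 - 1i).
Their magnitudes are: 4, 2, 1.414, 1.414, 3.162, 3.162.
Zeros with |z| < R = 2.5: -2, (-1 + 1i), (-1 - 1i).
Count = 3.
By the argument principle, (1/2πi) ∮_{|z|=R} p'(z)/p(z) dz equals exactly this count.

Number of zeros inside |z| < 2.5: 3.


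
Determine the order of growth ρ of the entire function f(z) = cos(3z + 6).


cos(w) is a linear combination of e^{iw} and e^{−iw} (or e^w, e^{−w} in the hyperbolic case), so |cos(w)| ≤ e^{|w|}. With w = 3z + 6, |w| ≤ 3|z| + 6 = 3r + 6 on |z| = r, giving M(r) ≤ e^{3r + 6}, so ρ ≤ 1. On a suitable ray (z = it for sin/cos; z = t for sinh/cosh, t real → ∞), |cos(3z + 6)| grows like e^{3|t|}/2, so ρ ≥ 1. Hence ρ = 1.
Therefore ρ = 1.

Order ρ = 1.


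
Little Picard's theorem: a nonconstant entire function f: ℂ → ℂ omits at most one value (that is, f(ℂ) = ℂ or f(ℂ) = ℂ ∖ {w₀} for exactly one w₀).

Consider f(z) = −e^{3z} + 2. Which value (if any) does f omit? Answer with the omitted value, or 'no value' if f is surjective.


Little Picard bounds the complement of f(ℂ) to at most one point.
e^{3z} is never zero on ℂ, so -1·e^{3z} takes every value in ℂ ∖ {0}. Adding 2 shifts the range to ℂ ∖ {2}. Thus f omits exactly the value 2.

Omitted value: 2.


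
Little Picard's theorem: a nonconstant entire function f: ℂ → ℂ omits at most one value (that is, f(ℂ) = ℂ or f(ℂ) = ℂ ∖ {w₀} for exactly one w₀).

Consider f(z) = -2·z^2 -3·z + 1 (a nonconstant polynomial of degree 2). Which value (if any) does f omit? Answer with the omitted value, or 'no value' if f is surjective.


Little Picard bounds the complement of f(ℂ) to at most one point.
For every w ∈ ℂ, the equation p(z) − w = 0 is a nonconstant polynomial in z and hence has at least one root by the fundamental theorem of algebra. So p is surjective onto ℂ, omitting no value.

Omitted value: no value.


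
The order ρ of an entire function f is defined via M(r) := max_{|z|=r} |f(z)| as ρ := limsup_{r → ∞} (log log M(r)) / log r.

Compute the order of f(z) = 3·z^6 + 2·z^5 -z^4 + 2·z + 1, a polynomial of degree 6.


|f(z)| ≤ Σ|c_k|·r^k = O(r^6) as r → ∞. Polynomial growth is O(e^{r^ε}) for every ε > 0 (since r^6/e^{r^ε} → 0), so ρ ≤ ε for all ε > 0, i.e. ρ = 0. Every nonconstant polynomial has order 0.
Therefore ρ = 0.

Order ρ = 0.


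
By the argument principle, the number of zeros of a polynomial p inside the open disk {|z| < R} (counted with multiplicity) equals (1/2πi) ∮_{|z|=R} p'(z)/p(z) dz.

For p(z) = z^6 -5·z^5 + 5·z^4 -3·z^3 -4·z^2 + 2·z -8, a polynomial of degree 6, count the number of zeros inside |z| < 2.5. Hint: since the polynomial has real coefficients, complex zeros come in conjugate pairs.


The zeros of p are: 4, -1, (1 + 1i), (1 - 1i), (0 + 1i), (0 - 1i).
Their magnitudes are: 4, 1, 1.414, 1.414, 1, 1.
Zeros with |z| < R = 2.5: -1, (1 + 1i), (1 - 1i), (0 + 1i), (0 - 1i).
Count = 5.
By the argument principle, (1/2πi) ∮_{|z|=R} p'(z)/p(z) dz equals exactly this count.

Number of zeros inside |z| < 2.5: 5.


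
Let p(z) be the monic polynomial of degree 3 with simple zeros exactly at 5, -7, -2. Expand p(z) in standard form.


The polynomial is p(z) = ∏_{α ∈ S} (z − α), where S = {5, -7, -2}.
Expanding the product yields: p(z) = z^3 + 4·z^2 -31·z -70.
The resulting polynomial has degree 3 and real coefficients as required.

p(z) = z^3 + 4·z^2 -31·z -70.


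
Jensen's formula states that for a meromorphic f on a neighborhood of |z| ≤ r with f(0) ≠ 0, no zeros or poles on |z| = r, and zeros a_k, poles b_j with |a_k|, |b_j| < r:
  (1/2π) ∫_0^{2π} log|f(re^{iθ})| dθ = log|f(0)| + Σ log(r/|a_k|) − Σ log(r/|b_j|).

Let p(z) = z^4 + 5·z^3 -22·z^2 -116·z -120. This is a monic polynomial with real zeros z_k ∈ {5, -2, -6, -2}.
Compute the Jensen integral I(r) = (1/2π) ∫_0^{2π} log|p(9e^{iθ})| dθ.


Zeros: -6, -2, -2, 5; r = 9.
Inside |z| < r: -6, -2, -2, 5. Outside (|z| ≥ r): ∅.
p(0) = -120, so log|p(0)| = log(120) = 4.7875.
Apply Jensen: I(r) = log|p(0)| + Σ_k log(r/|z_k|), summed over zeros inside |z| < r.
  log(r/|z_k|) for z_k = 5: log(9/5) = 0.5878
  log(r/|z_k|) for z_k = -2: log(9/2) = 1.5041
  log(r/|z_k|) for z_k = -6: log(9/6) = 0.4055
  log(r/|z_k|) for z_k = -2: log(9/2) = 1.5041
Sum over inside zeros: 4.0014.
I(r) = log|p(0)| + (inside sum) = 4.7875 + 4.0014 = 8.7889.
Closed form (all zeros inside, monic): I(r) = n·log(r) = 4·log(9) = 8.7889. ✓

I(r) ≈ 8.7889.


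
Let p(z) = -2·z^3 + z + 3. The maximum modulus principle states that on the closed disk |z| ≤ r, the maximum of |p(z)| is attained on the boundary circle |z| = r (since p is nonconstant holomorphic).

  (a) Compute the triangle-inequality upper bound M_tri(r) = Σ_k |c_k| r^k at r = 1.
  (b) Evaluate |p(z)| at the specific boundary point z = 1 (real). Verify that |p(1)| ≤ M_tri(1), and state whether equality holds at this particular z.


Coefficients: c_0 = 3, c_1 = 1, c_2 = 0, c_3 = -2. Radius r = 1.
Part (a). Triangle bound: M_tri(r) = Σ_k |c_k| r^k
  = |3|·1^0 + |1|·1^1 + |0|·1^2 + |-2|·1^3
  = 3 + 1 + 0 + 2 = 6.
This bounds M(r) := max_{|z|=r} |p(z)| from above; equality holds iff all terms c_k z^k can be made to align in phase at a single z on |z|=r.
Part (b). At z = 1 (real, on the circle |z| = r):
  p(1) = (3)·1^0 + (1)·1^1 + (0)·1^2 + (-2)·1^3 = 2.
  |p(1)| = 2.
Check: |p(1)| = 2 ≤ 6 = M_tri(1). ✓ Equality does not hold at z = 1 (the coefficients have mixed signs, so the terms do not all align in phase there).

M_tri(1) = 6; |p(1)| = 2; equality at z=1: no.


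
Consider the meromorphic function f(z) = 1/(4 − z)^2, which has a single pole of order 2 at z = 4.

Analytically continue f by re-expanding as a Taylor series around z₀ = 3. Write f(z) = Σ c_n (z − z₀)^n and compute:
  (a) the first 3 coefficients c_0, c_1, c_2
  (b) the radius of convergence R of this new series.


Let w = z − z₀, so z = z₀ + w.
Then 4 − z = 4 − (z₀ + w) = (4 − z₀) − w = 1 − w.
f(z) = 1/(1 − w)^2 = (1/(1)^2) · (1 − w/(1))^{−2}.
By the binomial series (1−u)^{−2} = Σ_{n≥0} C(n+1, 1) u^n for |u|<1, with u = w/(1):
  c_n = C(n+1, 1) / (1)^(n+2).
  c_0 = 1/(1)^2 = 1.
  c_1 = 2/(1)^3 = 2.
  c_2 = 3/(1)^4 = 3.
The series is valid for |w/d| < 1, i.e. |z − z₀| < |d|.
Radius of convergence: R = |4 − z₀| = |1| = 1 (distance from z₀ to the singularity z = 4).

c_0 = 1, c_1 = 2, c_2 = 3; R = 1.


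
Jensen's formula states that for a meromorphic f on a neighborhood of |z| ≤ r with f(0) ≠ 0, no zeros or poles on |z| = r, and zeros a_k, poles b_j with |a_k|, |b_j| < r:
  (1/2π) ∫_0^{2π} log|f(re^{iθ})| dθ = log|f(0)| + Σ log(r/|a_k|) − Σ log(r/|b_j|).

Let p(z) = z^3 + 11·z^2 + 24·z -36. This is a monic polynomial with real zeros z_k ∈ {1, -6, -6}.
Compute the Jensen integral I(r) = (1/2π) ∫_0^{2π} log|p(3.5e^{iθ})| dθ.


Zeros: -6, -6, 1; r = 3.5.
Inside |z| < r: 1. Outside (|z| ≥ r): -6, -6.
p(0) = -36, so log|p(0)| = log(36) = 3.5835.
Apply Jensen: I(r) = log|p(0)| + Σ_k log(r/|z_k|), summed over zeros inside |z| < r.
  log(r/|z_k|) for z_k = 1: log(3.5/1) = 1.2528
  Outside zeros (-6, -6) contribute nothing to the Jensen sum.
Sum over inside zeros: 1.2528.
I(r) = log|p(0)| + (inside sum) = 3.5835 + 1.2528 = 4.8363.
Note: since some zeros are outside |z| ≤ r, the simplified n·log(r) form does NOT apply — only the inside zeros contribute.

I(r) ≈ 4.8363.


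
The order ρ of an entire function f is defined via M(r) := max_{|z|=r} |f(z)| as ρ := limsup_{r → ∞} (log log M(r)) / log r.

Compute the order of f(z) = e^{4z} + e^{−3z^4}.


Each summand is entire of order 1 and 4 respectively (as in the single-exponential case). The order of a sum is at most the max of the orders, so ρ ≤ 4. For the lower bound: on |z|=r choose arg z so that -3z^4 is real positive; then |e^{-3z^4}| = e^{3r^4} while |e^{4z}| ≤ e^{4r^1} = o(e^{3r^4}). So |f| ≥ e^{3r^4}(1 − o(1)) and ρ ≥ 4. Hence ρ = max(1, 4) = 4.
Therefore ρ = 4.

Order ρ = 4.


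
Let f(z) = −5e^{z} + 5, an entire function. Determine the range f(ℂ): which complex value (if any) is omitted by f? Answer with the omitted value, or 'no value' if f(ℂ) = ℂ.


Little Picard bounds the complement of f(ℂ) to at most one point.
e^{z} is never zero on ℂ, so -5·e^{z} takes every value in ℂ ∖ {0}. Adding 5 shifts the range to ℂ ∖ {5}. Thus f omits exactly the value 5.

Omitted value: 5.


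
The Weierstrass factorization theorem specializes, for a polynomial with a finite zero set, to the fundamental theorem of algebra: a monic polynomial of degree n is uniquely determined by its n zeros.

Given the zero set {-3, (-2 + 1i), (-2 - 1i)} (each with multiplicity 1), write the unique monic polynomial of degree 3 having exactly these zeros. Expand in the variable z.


The polynomial is p(z) = ∏_{α ∈ S} (z − α), where S = {-3, (-2 + 1i), (-2 - 1i)}.
Expanding the product yields: p(z) = z^3 + 7·z^2 + 17·z + 15.
Note conjugate pairs combine to real quadratics: (z − (-2+1i))(z − (-2−1i)) = z² + 4z + 5.
The resulting polynomial has degree 3 and real coefficients as required.

p(z) = z^3 + 7·z^2 + 17·z + 15.


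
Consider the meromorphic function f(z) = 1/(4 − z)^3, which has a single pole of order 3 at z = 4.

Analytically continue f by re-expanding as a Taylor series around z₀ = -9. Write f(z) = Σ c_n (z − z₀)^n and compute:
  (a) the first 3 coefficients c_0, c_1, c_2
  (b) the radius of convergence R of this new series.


Let w = z − z₀, so z = z₀ + w.
Then 4 − z = 4 − (z₀ + w) = (4 − z₀) − w = 13 − w.
f(z) = 1/(13 − w)^3 = (1/(13)^3) · (1 − w/(13))^{−3}.
By the binomial series (1−u)^{−3} = Σ_{n≥0} C(n+2, 2) u^n for |u|<1, with u = w/(13):
  c_n = C(n+2, 2) / (13)^(n+3).
  c_0 = 1/(13)^3 = 1/2197.
  c_1 = 3/(13)^4 = 3/28561.
  c_2 = 6/(13)^5 = 6/371293.
The series is valid for |w/d| < 1, i.e. |z − z₀| < |d|.
Radius of convergence: R = |4 − z₀| = |13| = 13 (distance from z₀ to the singularity z = 4).

c_0 = 1/2197, c_1 = 3/28561, c_2 = 6/371293; R = 13.


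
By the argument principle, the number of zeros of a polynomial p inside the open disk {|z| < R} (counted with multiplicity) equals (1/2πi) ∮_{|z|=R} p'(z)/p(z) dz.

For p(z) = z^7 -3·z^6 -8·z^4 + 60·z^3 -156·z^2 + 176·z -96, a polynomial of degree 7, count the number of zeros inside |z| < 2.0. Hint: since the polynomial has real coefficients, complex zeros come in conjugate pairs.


The zeros of p are: 3, (1 + 1i), (1 - 1i), (1 + 1i), (1 - 1i), (-2 + 2i), (-2 - 2i).
Their magnitudes are: 3, 1.414, 1.414, 1.414, 1.414, 2.828, 2.828.
Zeros with |z| < R = 2.0: (1 + 1i), (1 - 1i), (1 + 1i), (1 - 1i).
Count = 4.
By the argument principle, (1/2πi) ∮_{|z|=R} p'(z)/p(z) dz equals exactly this count.

Number of zeros inside |z| < 2.0: 4.


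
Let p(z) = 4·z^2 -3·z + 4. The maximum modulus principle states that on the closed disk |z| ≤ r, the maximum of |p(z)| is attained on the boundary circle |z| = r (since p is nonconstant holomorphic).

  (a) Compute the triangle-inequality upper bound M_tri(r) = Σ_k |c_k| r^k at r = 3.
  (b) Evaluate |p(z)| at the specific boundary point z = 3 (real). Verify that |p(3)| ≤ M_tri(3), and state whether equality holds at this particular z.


Coefficients: c_0 = 4, c_1 = -3, c_2 = 4. Radius r = 3.
Part (a). Triangle bound: M_tri(r) = Σ_k |c_k| r^k
  = |4|·3^0 + |-3|·3^1 + |4|·3^2
  = 4 + 9 + 36 = 49.
This bounds M(r) := max_{|z|=r} |p(z)| from above; equality holds iff all terms c_k z^k can be made to align in phase at a single z on |z|=r.
Part (b). At z = 3 (real, on the circle |z| = r):
  p(3) = (4)·3^0 + (-3)·3^1 + (4)·3^2 = 31.
  |p(3)| = 31.
Check: |p(3)| = 31 ≤ 49 = M_tri(3). ✓ Equality does not hold at z = 3 (the coefficients have mixed signs, so the terms do not all align in phase there).

M_tri(3) = 49; |p(3)| = 31; equality at z=3: no.


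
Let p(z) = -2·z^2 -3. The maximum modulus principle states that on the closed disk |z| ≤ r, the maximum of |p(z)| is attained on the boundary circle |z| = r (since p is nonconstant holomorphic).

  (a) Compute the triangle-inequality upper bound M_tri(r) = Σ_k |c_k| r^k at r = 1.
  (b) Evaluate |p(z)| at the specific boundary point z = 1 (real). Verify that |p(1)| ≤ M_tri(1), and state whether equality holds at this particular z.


Coefficients: c_0 = -3, c_1 = 0, c_2 = -2. Radius r = 1.
Part (a). Triangle bound: M_tri(r) = Σ_k |c_k| r^k
  = |-3|·1^0 + |0|·1^1 + |-2|·1^2
  = 3 + 0 + 2 = 5.
This bounds M(r) := max_{|z|=r} |p(z)| from above; equality holds iff all terms c_k z^k can be made to align in phase at a single z on |z|=r.
Part (b). At z = 1 (real, on the circle |z| = r):
  p(1) = (-3)·1^0 + (0)·1^1 + (-2)·1^2 = -5.
  |p(1)| = 5.
Since all nonzero coefficients share the same sign, |p(1)| = 5 = M_tri(1); the triangle bound is attained at z = 1, so in fact M(r) = 5.

M_tri(1) = 5; |p(1)| = 5; equality at z=1: yes.


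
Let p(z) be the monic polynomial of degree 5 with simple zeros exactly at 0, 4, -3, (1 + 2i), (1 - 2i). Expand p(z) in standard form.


The polynomial is p(z) = ∏_{α ∈ S} (z − α), where S = {0, 4, -3, (1 + 2i), (1 - 2i)}.
Expanding the product yields: p(z) = z^5 -3·z^4 -5·z^3 + 19·z^2 -60·z.
Note conjugate pairs combine to real quadratics: (z − (1+2i))(z − (1−2i)) = z² − 2z + 5.
The resulting polynomial has degree 5 and real coefficients as required.

p(z) = z^5 -3·z^4 -5·z^3 + 19·z^2 -60·z.


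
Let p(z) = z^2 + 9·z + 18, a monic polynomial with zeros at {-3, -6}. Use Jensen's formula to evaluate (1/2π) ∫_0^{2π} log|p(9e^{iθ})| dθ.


Zeros: -6, -3; r = 9.
Inside |z| < r: -6, -3. Outside (|z| ≥ r): ∅.
p(0) = 18, so log|p(0)| = log(18) = 2.8904.
Apply Jensen: I(r) = log|p(0)| + Σ_k log(r/|z_k|), summed over zeros inside |z| < r.
  log(r/|z_k|) for z_k = -3: log(9/3) = 1.0986
  log(r/|z_k|) for z_k = -6: log(9/6) = 0.4055
Sum over inside zeros: 1.5041.
I(r) = log|p(0)| + (inside sum) = 2.8904 + 1.5041 = 4.3944.
Closed form (all zeros inside, monic): I(r) = n·log(r) = 2·log(9) = 4.3944. ✓

I(r) ≈ 4.3944.


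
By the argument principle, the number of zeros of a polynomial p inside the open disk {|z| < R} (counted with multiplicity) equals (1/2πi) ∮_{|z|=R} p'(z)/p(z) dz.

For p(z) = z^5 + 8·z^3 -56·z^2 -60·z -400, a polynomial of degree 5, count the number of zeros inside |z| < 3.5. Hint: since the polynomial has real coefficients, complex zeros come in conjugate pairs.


The zeros of p are: 4, (-1 + 3i), (-1 - 3i), (-1 + 3i), (-1 - 3i).
Their magnitudes are: 4, 3.162, 3.162, 3.162, 3.162.
Zeros with |z| < R = 3.5: (-1 + 3i), (-1 - 3i), (-1 + 3i), (-1 - 3i).
Count = 4.
By the argument principle, (1/2πi) ∮_{|z|=R} p'(z)/p(z) dz equals exactly this count.

Number of zeros inside |z| < 3.5: 4.


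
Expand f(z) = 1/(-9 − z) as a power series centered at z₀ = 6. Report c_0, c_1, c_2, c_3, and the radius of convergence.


Let w = z − z₀, so z = z₀ + w.
Then -9 − z = -9 − (z₀ + w) = (-9 − z₀) − w = -15 − w.
f(z) = 1/(-15 − w) = (1/(-15)) · 1/(1 − w/(-15)) = Σ_{n≥0} w^n / (-15)^(n+1).
So c_n = 1/(-15)^(n+1):
  c_0 = 1/(-15)^1 = -1/15.
  c_1 = 1/(-15)^2 = 1/225.
  c_2 = 1/(-15)^3 = -1/3375.
  c_3 = 1/(-15)^4 = 1/50625.
The series is valid for |w/d| < 1, i.e. |z − z₀| < |d|.
Radius of convergence: R = |-9 − z₀| = |-15| = 15 (distance from z₀ to the singularity z = -9).

c_0 = -1/15, c_1 = 1/225, c_2 = -1/3375, c_3 = 1/50625; R = 15.


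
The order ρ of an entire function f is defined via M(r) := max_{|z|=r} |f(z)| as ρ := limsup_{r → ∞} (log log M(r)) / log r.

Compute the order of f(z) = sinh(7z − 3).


sinh(w) is a linear combination of e^{iw} and e^{−iw} (or e^w, e^{−w} in the hyperbolic case), so |sinh(w)| ≤ e^{|w|}. With w = 7z − 3, |w| ≤ 7|z| + 3 = 7r + 3 on |z| = r, giving M(r) ≤ e^{7r + 3}, so ρ ≤ 1. On a suitable ray (z = it for sin/cos; z = t for sinh/cosh, t real → ∞), |sinh(7z − 3)| grows like e^{7|t|}/2, so ρ ≥ 1. Hence ρ = 1.
Therefore ρ = 1.

Order ρ = 1.


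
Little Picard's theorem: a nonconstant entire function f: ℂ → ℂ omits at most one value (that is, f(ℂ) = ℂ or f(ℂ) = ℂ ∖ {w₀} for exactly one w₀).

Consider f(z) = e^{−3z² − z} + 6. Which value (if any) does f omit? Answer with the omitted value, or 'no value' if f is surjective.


Little Picard bounds the complement of f(ℂ) to at most one point.
The exponent g(z) = −3z² − z is a nonconstant polynomial, hence surjective onto ℂ. So e^{g(z)} takes every value in {e^w : w ∈ ℂ} = ℂ ∖ {0}. Adding 6 shifts the range to ℂ ∖ {6}. f omits exactly 6.

Omitted value: 6.


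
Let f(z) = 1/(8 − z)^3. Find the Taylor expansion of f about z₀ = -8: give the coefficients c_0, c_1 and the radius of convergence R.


Let w = z − z₀, so z = z₀ + w.
Then 8 − z = 8 − (z₀ + w) = (8 − z₀) − w = 16 − w.
f(z) = 1/(16 − w)^3 = (1/(16)^3) · (1 − w/(16))^{−3}.
By the binomial series (1−u)^{−3} = Σ_{n≥0} C(n+2, 2) u^n for |u|<1, with u = w/(16):
  c_n = C(n+2, 2) / (16)^(n+3).
  c_0 = 1/(16)^3 = 1/4096.
  c_1 = 3/(16)^4 = 3/65536.
The series is valid for |w/d| < 1, i.e. |z − z₀| < |d|.
Radius of convergence: R = |8 − z₀| = |16| = 16 (distance from z₀ to the singularity z = 8).

c_0 = 1/4096, c_1 = 3/65536; R = 16.


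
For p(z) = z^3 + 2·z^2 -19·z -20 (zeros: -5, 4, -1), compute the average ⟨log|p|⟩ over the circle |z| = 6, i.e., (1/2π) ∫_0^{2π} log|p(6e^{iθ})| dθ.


Zeros: -5, -1, 4; r = 6.
Inside |z| < r: -5, -1, 4. Outside (|z| ≥ r): ∅.
p(0) = -20, so log|p(0)| = log(20) = 2.9957.
Apply Jensen: I(r) = log|p(0)| + Σ_k log(r/|z_k|), summed over zeros inside |z| < r.
  log(r/|z_k|) for z_k = -5: log(6/5) = 0.1823
  log(r/|z_k|) for z_k = 4: log(6/4) = 0.4055
  log(r/|z_k|) for z_k = -1: log(6/1) = 1.7918
Sum over inside zeros: 2.3795.
I(r) = log|p(0)| + (inside sum) = 2.9957 + 2.3795 = 5.3753.
Closed form (all zeros inside, monic): I(r) = n·log(r) = 3·log(6) = 5.3753. ✓

I(r) ≈ 5.3753.


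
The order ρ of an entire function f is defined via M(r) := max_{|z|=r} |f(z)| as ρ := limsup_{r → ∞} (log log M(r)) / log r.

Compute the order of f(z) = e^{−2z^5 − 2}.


|e^{−2z^5 − 2}| = e^{Re(-2·z^5) + -2} ≤ e^{2|z|^5 + -2} = e^{2r^5 + -2} on |z| = r, so ρ ≤ 5. Choosing z on |z|=r so that -2·z^5 is real positive (always possible by picking arg z appropriately) gives |f(z)| = e^{2r^5 + -2}, matching the bound. The additive constant -2 does not affect log log M(r) ~ 5·log r. Hence ρ = 5.
Therefore ρ = 5.

Order ρ = 5.


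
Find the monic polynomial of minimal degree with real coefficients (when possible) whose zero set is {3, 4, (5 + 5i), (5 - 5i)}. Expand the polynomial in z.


The polynomial is p(z) = ∏_{α ∈ S} (z − α), where S = {3, 4, (5 + 5i), (5 - 5i)}.
Expanding the product yields: p(z) = z^4 -17·z^3 + 132·z^2 -470·z + 600.
Note conjugate pairs combine to real quadratics: (z − (5+5i))(z − (5−5i)) = z² − 10z + 50.
The resulting polynomial has degree 4 and real coefficients as required.

p(z) = z^4 -17·z^3 + 132·z^2 -470·z + 600.


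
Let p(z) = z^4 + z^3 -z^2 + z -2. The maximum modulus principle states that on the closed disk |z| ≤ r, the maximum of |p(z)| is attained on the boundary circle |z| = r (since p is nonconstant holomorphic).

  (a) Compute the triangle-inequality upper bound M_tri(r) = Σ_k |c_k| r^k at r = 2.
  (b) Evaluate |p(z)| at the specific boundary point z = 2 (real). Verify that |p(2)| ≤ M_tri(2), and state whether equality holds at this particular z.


Coefficients: c_0 = -2, c_1 = 1, c_2 = -1, c_3 = 1, c_4 = 1. Radius r = 2.
Part (a). Triangle bound: M_tri(r) = Σ_k |c_k| r^k
  = |-2|·2^0 + |1|·2^1 + |-1|·2^2 + |1|·2^3 + |1|·2^4
  = 2 + 2 + 4 + 8 + 16 = 32.
This bounds M(r) := max_{|z|=r} |p(z)| from above; equality holds iff all terms c_k z^k can be made to align in phase at a single z on |z|=r.
Part (b). At z = 2 (real, on the circle |z| = r):
  p(2) = (-2)·2^0 + (1)·2^1 + (-1)·2^2 + (1)·2^3 + (1)·2^4 = 20.
  |p(2)| = 20.
Check: |p(2)| = 20 ≤ 32 = M_tri(2). ✓ Equality does not hold at z = 2 (the coefficients have mixed signs, so the terms do not all align in phase there).

M_tri(2) = 32; |p(2)| = 20; equality at z=2: no.


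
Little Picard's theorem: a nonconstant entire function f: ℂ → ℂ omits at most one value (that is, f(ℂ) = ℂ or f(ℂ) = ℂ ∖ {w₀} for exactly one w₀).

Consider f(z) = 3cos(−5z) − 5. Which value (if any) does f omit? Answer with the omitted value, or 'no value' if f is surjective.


Little Picard bounds the complement of f(ℂ) to at most one point.
cos is entire and surjective onto ℂ: for every w ∈ ℂ, cos(ζ) = w has a solution ζ ∈ ℂ (e.g., via the complex inverse arccos). With ζ = −5z this gives z = ζ/(-5). Then 3·cos(−5z) takes every value in 3·ℂ = ℂ, and adding -5 is a bijection of ℂ. So f is surjective and omits no value. (Note: only on the real line is cos bounded by [−1, 1].)

Omitted value: no value.


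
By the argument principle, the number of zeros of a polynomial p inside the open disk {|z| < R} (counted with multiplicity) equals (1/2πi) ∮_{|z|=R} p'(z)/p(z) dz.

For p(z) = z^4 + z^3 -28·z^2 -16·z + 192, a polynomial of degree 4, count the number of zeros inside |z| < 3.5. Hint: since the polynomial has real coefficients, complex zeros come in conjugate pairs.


The zeros of p are: 4, -4, -4, 3.
Their magnitudes are: 4, 4, 4, 3.
Zeros with |z| < R = 3.5: 3.
Count = 1.
By the argument principle, (1/2πi) ∮_{|z|=R} p'(z)/p(z) dz equals exactly this count.

Number of zeros inside |z| < 3.5: 1.


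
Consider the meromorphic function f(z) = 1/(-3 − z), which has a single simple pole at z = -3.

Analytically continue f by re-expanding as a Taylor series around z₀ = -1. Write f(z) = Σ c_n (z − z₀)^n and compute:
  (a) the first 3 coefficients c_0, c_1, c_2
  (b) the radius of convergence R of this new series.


Let w = z − z₀, so z = z₀ + w.
Then -3 − z = -3 − (z₀ + w) = (-3 − z₀) − w = -2 − w.
f(z) = 1/(-2 − w) = (1/(-2)) · 1/(1 − w/(-2)) = Σ_{n≥0} w^n / (-2)^(n+1).
So c_n = 1/(-2)^(n+1):
  c_0 = 1/(-2)^1 = -1/2.
  c_1 = 1/(-2)^2 = 1/4.
  c_2 = 1/(-2)^3 = -1/8.
The series is valid for |w/d| < 1, i.e. |z − z₀| < |d|.
Radius of convergence: R = |-3 − z₀| = |-2| = 2 (distance from z₀ to the singularity z = -3).

c_0 = -1/2, c_1 = 1/4, c_2 = -1/8; R = 2.


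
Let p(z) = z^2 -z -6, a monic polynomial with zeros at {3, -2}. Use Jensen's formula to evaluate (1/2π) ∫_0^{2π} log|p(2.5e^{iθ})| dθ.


Zeros: -2, 3; r = 2.5.
Inside |z| < r: -2. Outside (|z| ≥ r): 3.
p(0) = -6, so log|p(0)| = log(6) = 1.7918.
Apply Jensen: I(r) = log|p(0)| + Σ_k log(r/|z_k|), summed over zeros inside |z| < r.
  log(r/|z_k|) for z_k = -2: log(2.5/2) = 0.2231
  Outside zeros (3) contribute nothing to the Jensen sum.
Sum over inside zeros: 0.2231.
I(r) = log|p(0)| + (inside sum) = 1.7918 + 0.2231 = 2.0149.
Note: since some zeros are outside |z| ≤ r, the simplified n·log(r) form does NOT apply — only the inside zeros contribute.

I(r) ≈ 2.0149.


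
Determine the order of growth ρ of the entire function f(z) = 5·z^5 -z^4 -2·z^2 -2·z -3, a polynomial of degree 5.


|f(z)| ≤ Σ|c_k|·r^k = O(r^5) as r → ∞. Polynomial growth is O(e^{r^ε}) for every ε > 0 (since r^5/e^{r^ε} → 0), so ρ ≤ ε for all ε > 0, i.e. ρ = 0. Every nonconstant polynomial has order 0.
Therefore ρ = 0.

Order ρ = 0.


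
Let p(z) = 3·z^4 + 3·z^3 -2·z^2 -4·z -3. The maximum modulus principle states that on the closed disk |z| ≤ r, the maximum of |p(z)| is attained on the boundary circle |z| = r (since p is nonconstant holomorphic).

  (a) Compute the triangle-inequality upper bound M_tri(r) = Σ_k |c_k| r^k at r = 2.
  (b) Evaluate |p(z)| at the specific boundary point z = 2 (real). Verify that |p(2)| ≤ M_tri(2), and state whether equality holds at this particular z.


Coefficients: c_0 = -3, c_1 = -4, c_2 = -2, c_3 = 3, c_4 = 3. Radius r = 2.
Part (a). Triangle bound: M_tri(r) = Σ_k |c_k| r^k
  = |-3|·2^0 + |-4|·2^1 + |-2|·2^2 + |3|·2^3 + |3|·2^4
  = 3 + 8 + 8 + 24 + 48 = 91.
This bounds M(r) := max_{|z|=r} |p(z)| from above; equality holds iff all terms c_k z^k can be made to align in phase at a single z on |z|=r.
Part (b). At z = 2 (real, on the circle |z| = r):
  p(2) = (-3)·2^0 + (-4)·2^1 + (-2)·2^2 + (3)·2^3 + (3)·2^4 = 53.
  |p(2)| = 53.
Check: |p(2)| = 53 ≤ 91 = M_tri(2). ✓ Equality does not hold at z = 2 (the coefficients have mixed signs, so the terms do not all align in phase there).

M_tri(2) = 91; |p(2)| = 53; equality at z=2: no.


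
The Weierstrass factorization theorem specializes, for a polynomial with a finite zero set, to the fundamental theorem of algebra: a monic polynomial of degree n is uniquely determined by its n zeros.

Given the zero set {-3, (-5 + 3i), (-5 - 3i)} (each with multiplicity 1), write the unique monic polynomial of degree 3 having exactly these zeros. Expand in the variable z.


The polynomial is p(z) = ∏_{α ∈ S} (z − α), where S = {-3, (-5 + 3i), (-5 - 3i)}.
Expanding the product yields: p(z) = z^3 + 13·z^2 + 64·z + 102.
Note conjugate pairs combine to real quadratics: (z − (-5+3i))(z − (-5−3i)) = z² + 10z + 34.
The resulting polynomial has degree 3 and real coefficients as required.

p(z) = z^3 + 13·z^2 + 64·z + 102.


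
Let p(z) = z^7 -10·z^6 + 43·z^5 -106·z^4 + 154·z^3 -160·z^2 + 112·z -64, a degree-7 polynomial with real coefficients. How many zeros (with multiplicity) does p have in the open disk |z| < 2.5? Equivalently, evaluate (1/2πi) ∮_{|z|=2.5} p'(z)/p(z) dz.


The zeros of p are: (1 + 1i), (1 - 1i), (2 + 2i), (2 - 2i), (0 + 1i), (0 - 1i), 4.
Their magnitudes are: 1.414, 1.414, 2.828, 2.828, 1, 1, 4.
Zeros with |z| < R = 2.5: (1 + 1i), (1 - 1i), (0 + 1i), (0 - 1i).
Count = 4.
By the argument principle, (1/2πi) ∮_{|z|=R} p'(z)/p(z) dz equals exactly this count.

Number of zeros inside |z| < 2.5: 4.


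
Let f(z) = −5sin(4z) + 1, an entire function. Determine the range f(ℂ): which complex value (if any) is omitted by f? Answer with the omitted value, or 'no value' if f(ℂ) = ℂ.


Little Picard bounds the complement of f(ℂ) to at most one point.
sin is entire and surjective onto ℂ: for every w ∈ ℂ, sin(ζ) = w has a solution ζ ∈ ℂ (e.g., via the complex inverse arcsin). With ζ = 4z this gives z = ζ/(4). Then -5·sin(4z) takes every value in -5·ℂ = ℂ, and adding 1 is a bijection of ℂ. So f is surjective and omits no value. (Note: only on the real line is sin bounded by [−1, 1].)

Omitted value: no value.


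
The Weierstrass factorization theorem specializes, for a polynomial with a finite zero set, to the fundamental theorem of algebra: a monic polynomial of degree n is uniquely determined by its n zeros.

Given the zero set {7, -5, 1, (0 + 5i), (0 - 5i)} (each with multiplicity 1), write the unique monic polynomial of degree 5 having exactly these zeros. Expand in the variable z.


The polynomial is p(z) = ∏_{α ∈ S} (z − α), where S = {7, -5, 1, (0 + 5i), (0 - 5i)}.
Expanding the product yields: p(z) = z^5 -3·z^4 -8·z^3 -40·z^2 -825·z + 875.
Note conjugate pairs combine to real quadratics: (z − (0+5i))(z − (0−5i)) = z² + 25.
The resulting polynomial has degree 5 and real coefficients as required.

p(z) = z^5 -3·z^4 -8·z^3 -40·z^2 -825·z + 875.


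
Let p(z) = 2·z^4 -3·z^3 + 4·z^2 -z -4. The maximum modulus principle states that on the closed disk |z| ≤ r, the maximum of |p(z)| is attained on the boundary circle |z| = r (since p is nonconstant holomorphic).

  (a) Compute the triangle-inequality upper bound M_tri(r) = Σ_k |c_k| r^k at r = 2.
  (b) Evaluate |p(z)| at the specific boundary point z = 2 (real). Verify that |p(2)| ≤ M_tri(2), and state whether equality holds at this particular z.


Coefficients: c_0 = -4, c_1 = -1, c_2 = 4, c_3 = -3, c_4 = 2. Radius r = 2.
Part (a). Triangle bound: M_tri(r) = Σ_k |c_k| r^k
  = |-4|·2^0 + |-1|·2^1 + |4|·2^2 + |-3|·2^3 + |2|·2^4
  = 4 + 2 + 16 + 24 + 32 = 78.
This bounds M(r) := max_{|z|=r} |p(z)| from above; equality holds iff all terms c_k z^k can be made to align in phase at a single z on |z|=r.
Part (b). At z = 2 (real, on the circle |z| = r):
  p(2) = (-4)·2^0 + (-1)·2^1 + (4)·2^2 + (-3)·2^3 + (2)·2^4 = 18.
  |p(2)| = 18.
Check: |p(2)| = 18 ≤ 78 = M_tri(2). ✓ Equality does not hold at z = 2 (the coefficients have mixed signs, so the terms do not all align in phase there).

M_tri(2) = 78; |p(2)| = 18; equality at z=2: no.


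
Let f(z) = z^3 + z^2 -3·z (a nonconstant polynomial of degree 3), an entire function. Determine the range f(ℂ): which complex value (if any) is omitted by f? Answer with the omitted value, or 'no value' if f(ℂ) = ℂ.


Little Picard bounds the complement of f(ℂ) to at most one point.
For every w ∈ ℂ, the equation p(z) − w = 0 is a nonconstant polynomial in z and hence has at least one root by the fundamental theorem of algebra. So p is surjective onto ℂ, omitting no value.

Omitted value: no value.


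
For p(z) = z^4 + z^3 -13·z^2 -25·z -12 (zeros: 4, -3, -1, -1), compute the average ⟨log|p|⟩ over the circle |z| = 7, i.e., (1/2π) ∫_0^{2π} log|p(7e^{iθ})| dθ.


Zeros: -3, -1, -1, 4; r = 7.
Inside |z| < r: -3, -1, -1, 4. Outside (|z| ≥ r): ∅.
p(0) = -12, so log|p(0)| = log(12) = 2.4849.
Apply Jensen: I(r) = log|p(0)| + Σ_k log(r/|z_k|), summed over zeros inside |z| < r.
  log(r/|z_k|) for z_k = 4: log(7/4) = 0.5596
  log(r/|z_k|) for z_k = -3: log(7/3) = 0.8473
  log(r/|z_k|) for z_k = -1: log(7/1) = 1.9459
  log(r/|z_k|) for z_k = -1: log(7/1) = 1.9459
Sum over inside zeros: 5.2987.
I(r) = log|p(0)| + (inside sum) = 2.4849 + 5.2987 = 7.7836.
Closed form (all zeros inside, monic): I(r) = n·log(r) = 4·log(7) = 7.7836. ✓

I(r) ≈ 7.7836.


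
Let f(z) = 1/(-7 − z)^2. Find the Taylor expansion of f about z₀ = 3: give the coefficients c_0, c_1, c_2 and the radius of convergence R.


Let w = z − z₀, so z = z₀ + w.
Then -7 − z = -7 − (z₀ + w) = (-7 − z₀) − w = -10 − w.
f(z) = 1/(-10 − w)^2 = (1/(-10)^2) · (1 − w/(-10))^{−2}.
By the binomial series (1−u)^{−2} = Σ_{n≥0} C(n+1, 1) u^n for |u|<1, with u = w/(-10):
  c_n = C(n+1, 1) / (-10)^(n+2).
  c_0 = 1/(-10)^2 = 1/100.
  c_1 = 2/(-10)^3 = -1/500.
  c_2 = 3/(-10)^4 = 3/10000.
The series is valid for |w/d| < 1, i.e. |z − z₀| < |d|.
Radius of convergence: R = |-7 − z₀| = |-10| = 10 (distance from z₀ to the singularity z = -7).

c_0 = 1/100, c_1 = -1/500, c_2 = 3/10000; R = 10.


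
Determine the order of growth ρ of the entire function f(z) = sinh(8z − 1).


sinh(w) is a linear combination of e^{iw} and e^{−iw} (or e^w, e^{−w} in the hyperbolic case), so |sinh(w)| ≤ e^{|w|}. With w = 8z − 1, |w| ≤ 8|z| + 1 = 8r + 1 on |z| = r, giving M(r) ≤ e^{8r + 1}, so ρ ≤ 1. On a suitable ray (z = it for sin/cos; z = t for sinh/cosh, t real → ∞), |sinh(8z − 1)| grows like e^{8|t|}/2, so ρ ≥ 1. Hence ρ = 1.
Therefore ρ = 1.

Order ρ = 1.


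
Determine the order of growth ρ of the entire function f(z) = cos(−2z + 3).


cos(w) is a linear combination of e^{iw} and e^{−iw} (or e^w, e^{−w} in the hyperbolic case), so |cos(w)| ≤ e^{|w|}. With w = −2z + 3, |w| ≤ 2|z| + 3 = 2r + 3 on |z| = r, giving M(r) ≤ e^{2r + 3}, so ρ ≤ 1. On a suitable ray (z = it for sin/cos; z = t for sinh/cosh, t real → ∞), |cos(−2z + 3)| grows like e^{2|t|}/2, so ρ ≥ 1. Hence ρ = 1.
Therefore ρ = 1.

Order ρ = 1.


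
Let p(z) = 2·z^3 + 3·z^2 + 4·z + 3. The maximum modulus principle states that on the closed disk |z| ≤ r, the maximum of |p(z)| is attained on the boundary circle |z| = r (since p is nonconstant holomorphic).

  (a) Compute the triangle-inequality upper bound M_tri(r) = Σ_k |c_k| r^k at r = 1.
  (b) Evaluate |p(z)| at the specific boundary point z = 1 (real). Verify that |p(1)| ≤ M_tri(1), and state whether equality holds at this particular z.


Coefficients: c_0 = 3, c_1 = 4, c_2 = 3, c_3 = 2. Radius r = 1.
Part (a). Triangle bound: M_tri(r) = Σ_k |c_k| r^k
  = |3|·1^0 + |4|·1^1 + |3|·1^2 + |2|·1^3
  = 3 + 4 + 3 + 2 = 12.
This bounds M(r) := max_{|z|=r} |p(z)| from above; equality holds iff all terms c_k z^k can be made to align in phase at a single z on |z|=r.
Part (b). At z = 1 (real, on the circle |z| = r):
  p(1) = (3)·1^0 + (4)·1^1 + (3)·1^2 + (2)·1^3 = 12.
  |p(1)| = 12.
Since all nonzero coefficients share the same sign, |p(1)| = 12 = M_tri(1); the triangle bound is attained at z = 1, so in fact M(r) = 12.

M_tri(1) = 12; |p(1)| = 12; equality at z=1: yes.


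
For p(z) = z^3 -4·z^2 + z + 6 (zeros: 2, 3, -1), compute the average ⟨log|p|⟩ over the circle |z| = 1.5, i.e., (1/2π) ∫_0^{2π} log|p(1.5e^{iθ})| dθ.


Zeros: -1, 2, 3; r = 1.5.
Inside |z| < r: -1. Outside (|z| ≥ r): 2, 3.
p(0) = 6, so log|p(0)| = log(6) = 1.7918.
Apply Jensen: I(r) = log|p(0)| + Σ_k log(r/|z_k|), summed over zeros inside |z| < r.
  log(r/|z_k|) for z_k = -1: log(1.5/1) = 0.4055
  Outside zeros (2, 3) contribute nothing to the Jensen sum.
Sum over inside zeros: 0.4055.
I(r) = log|p(0)| + (inside sum) = 1.7918 + 0.4055 = 2.1972.
Note: since some zeros are outside |z| ≤ r, the simplified n·log(r) form does NOT apply — only the inside zeros contribute.

I(r) ≈ 2.1972.


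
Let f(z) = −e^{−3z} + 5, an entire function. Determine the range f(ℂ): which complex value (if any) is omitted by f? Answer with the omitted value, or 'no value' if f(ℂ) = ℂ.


Little Picard bounds the complement of f(ℂ) to at most one point.
e^{−3z} is never zero on ℂ, so -1·e^{−3z} takes every value in ℂ ∖ {0}. Adding 5 shifts the range to ℂ ∖ {5}. Thus f omits exactly the value 5.

Omitted value: 5.


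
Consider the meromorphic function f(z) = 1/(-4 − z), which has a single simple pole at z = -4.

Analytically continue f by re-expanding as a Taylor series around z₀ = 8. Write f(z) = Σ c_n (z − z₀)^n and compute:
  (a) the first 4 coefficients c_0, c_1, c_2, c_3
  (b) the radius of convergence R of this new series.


Let w = z − z₀, so z = z₀ + w.
Then -4 − z = -4 − (z₀ + w) = (-4 − z₀) − w = -12 − w.
f(z) = 1/(-12 − w) = (1/(-12)) · 1/(1 − w/(-12)) = Σ_{n≥0} w^n / (-12)^(n+1).
So c_n = 1/(-12)^(n+1):
  c_0 = 1/(-12)^1 = -1/12.
  c_1 = 1/(-12)^2 = 1/144.
  c_2 = 1/(-12)^3 = -1/1728.
  c_3 = 1/(-12)^4 = 1/20736.
The series is valid for |w/d| < 1, i.e. |z − z₀| < |d|.
Radius of convergence: R = |-4 − z₀| = |-12| = 12 (distance from z₀ to the singularity z = -4).

c_0 = -1/12, c_1 = 1/144, c_2 = -1/1728, c_3 = 1/20736; R = 12.


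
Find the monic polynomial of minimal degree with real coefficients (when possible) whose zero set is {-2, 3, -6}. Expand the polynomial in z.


The polynomial is p(z) = ∏_{α ∈ S} (z − α), where S = {-2, 3, -6}.
Expanding the product yields: p(z) = z^3 + 5·z^2 -12·z -36.
The resulting polynomial has degree 3 and real coefficients as required.

p(z) = z^3 + 5·z^2 -12·z -36.


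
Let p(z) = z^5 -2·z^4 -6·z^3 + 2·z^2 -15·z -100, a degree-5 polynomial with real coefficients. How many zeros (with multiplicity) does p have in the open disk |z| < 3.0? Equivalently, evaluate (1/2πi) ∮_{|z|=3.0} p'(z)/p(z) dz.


The zeros of p are: (-2 + 1i), (-2 - 1i), 4, (1 + 2i), (1 - 2i).
Their magnitudes are: 2.236, 2.236, 4, 2.236, 2.236.
Zeros with |z| < R = 3.0: (-2 + 1i), (-2 - 1i), (1 + 2i), (1 - 2i).
Count = 4.
By the argument principle, (1/2πi) ∮_{|z|=R} p'(z)/p(z) dz equals exactly this count.

Number of zeros inside |z| < 3.0: 4.


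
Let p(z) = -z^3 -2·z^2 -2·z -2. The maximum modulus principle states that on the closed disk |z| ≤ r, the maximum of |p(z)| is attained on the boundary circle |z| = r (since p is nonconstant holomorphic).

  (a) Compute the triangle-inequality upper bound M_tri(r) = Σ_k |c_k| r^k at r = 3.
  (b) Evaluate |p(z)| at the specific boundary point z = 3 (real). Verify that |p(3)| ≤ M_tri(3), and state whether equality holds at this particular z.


Coefficients: c_0 = -2, c_1 = -2, c_2 = -2, c_3 = -1. Radius r = 3.
Part (a). Triangle bound: M_tri(r) = Σ_k |c_k| r^k
  = |-2|·3^0 + |-2|·3^1 + |-2|·3^2 + |-1|·3^3
  = 2 + 6 + 18 + 27 = 53.
This bounds M(r) := max_{|z|=r} |p(z)| from above; equality holds iff all terms c_k z^k can be made to align in phase at a single z on |z|=r.
Part (b). At z = 3 (real, on the circle |z| = r):
  p(3) = (-2)·3^0 + (-2)·3^1 + (-2)·3^2 + (-1)·3^3 = -53.
  |p(3)| = 53.
Since all nonzero coefficients share the same sign, |p(3)| = 53 = M_tri(3); the triangle bound is attained at z = 3, so in fact M(r) = 53.

M_tri(3) = 53; |p(3)| = 53; equality at z=3: yes.


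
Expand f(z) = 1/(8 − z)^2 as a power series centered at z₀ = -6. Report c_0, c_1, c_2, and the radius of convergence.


Let w = z − z₀, so z = z₀ + w.
Then 8 − z = 8 − (z₀ + w) = (8 − z₀) − w = 14 − w.
f(z) = 1/(14 − w)^2 = (1/(14)^2) · (1 − w/(14))^{−2}.
By the binomial series (1−u)^{−2} = Σ_{n≥0} C(n+1, 1) u^n for |u|<1, with u = w/(14):
  c_n = C(n+1, 1) / (14)^(n+2).
  c_0 = 1/(14)^2 = 1/196.
  c_1 = 2/(14)^3 = 1/1372.
  c_2 = 3/(14)^4 = 3/38416.
The series is valid for |w/d| < 1, i.e. |z − z₀| < |d|.
Radius of convergence: R = |8 − z₀| = |14| = 14 (distance from z₀ to the singularity z = 8).

c_0 = 1/196, c_1 = 1/1372, c_2 = 3/38416; R = 14.


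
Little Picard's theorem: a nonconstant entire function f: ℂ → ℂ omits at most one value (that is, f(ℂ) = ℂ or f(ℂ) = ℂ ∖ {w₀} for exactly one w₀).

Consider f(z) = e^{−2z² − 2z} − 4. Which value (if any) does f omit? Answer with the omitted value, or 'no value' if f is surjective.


Little Picard bounds the complement of f(ℂ) to at most one point.
The exponent g(z) = −2z² − 2z is a nonconstant polynomial, hence surjective onto ℂ. So e^{g(z)} takes every value in {e^w : w ∈ ℂ} = ℂ ∖ {0}. Adding -4 shifts the range to ℂ ∖ {-4}. f omits exactly -4.

Omitted value: -4.
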